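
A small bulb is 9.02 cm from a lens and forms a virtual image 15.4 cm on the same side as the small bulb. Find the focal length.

f = 21.8 cm (converging)

Virtual image ⇒ d_i = −15.4 cm.
1/f = 1/d_o + 1/d_i = 1/(9.02) + 1/(-15.4) = 0.04593, so f = 21.8 cm.
Since f is positive, the lens is converging.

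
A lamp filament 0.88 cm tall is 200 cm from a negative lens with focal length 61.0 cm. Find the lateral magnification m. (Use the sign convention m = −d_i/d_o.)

m = +0.234

For a negative lens, f = -61.0 cm.
1/d_i = 1/f − 1/d_o = 1/(-61.00) − 1/(200) = -0.02139, so d_i = -46.74 cm.
m = −d_i/d_o = −(-46.74)/(200) = +0.234.
The image is virtual, upright and reduced, on the same side as the object.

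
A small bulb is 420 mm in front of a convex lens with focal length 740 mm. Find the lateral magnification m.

m = +2.31

1/d_i = 1/f − 1/d_o = 1/(740.0) − 1/(420) = -0.001030, so d_i = -971.2 mm.
m = −d_i/d_o = −(-971.2)/(420) = +2.31.
The image is virtual, upright and enlarged, on the same side as the object.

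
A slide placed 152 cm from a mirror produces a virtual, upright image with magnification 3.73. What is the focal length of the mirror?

f = 208 cm (concave)

m = −d_i/d_o ⇒ d_i = −m·d_o = −(+3.73)·(152) = -567.0 cm.
1/f = 1/d_o + 1/d_i = 1/(152) + 1/(-567.0) = 0.004815, so f = 208 cm.
Since f is positive, the mirror is concave.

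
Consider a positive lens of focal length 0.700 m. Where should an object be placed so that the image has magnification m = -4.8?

m = −d_i/d_o ⇒ d_i = −m·d_o.
1/f = 1/d_o + 1/d_i = 1/d_o − 1/(m·d_o) = (1 − 1/m)/d_o, so d_o = f(1 − 1/m) = (0.7000)(1 − 1/(-4.8)) = 0.846 m.

0.846 m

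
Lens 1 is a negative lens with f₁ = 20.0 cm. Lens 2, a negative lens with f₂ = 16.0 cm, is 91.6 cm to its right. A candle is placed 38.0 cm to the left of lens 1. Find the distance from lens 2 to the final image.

13.9 cm

Lens 1 is diverging, so f₁ = −20.0 cm.
Lens 1: 1/d_i1 = 1/f₁ − 1/d_o1 = 1/(-20.0) − 1/(38.0) = -0.07632, so d_i1 = -13.10 cm.
The intermediate image is 13.10 cm to the left of lens 1 (virtual), which is 91.6 − (-13.10) = 104.7 cm to the left of lens 2, so d_o2 = +104.7 cm.
Lens 2 is diverging, so f₂ = −16.0 cm.
Lens 2: 1/d_i2 = 1/f₂ − 1/d_o2 = 1/(-16.0) − 1/(104.7) = -0.07205, so d_i2 = -13.9 cm.
The final image is virtual, 13.9 cm to the left of lens 2 (overall magnification ≈ 0.046).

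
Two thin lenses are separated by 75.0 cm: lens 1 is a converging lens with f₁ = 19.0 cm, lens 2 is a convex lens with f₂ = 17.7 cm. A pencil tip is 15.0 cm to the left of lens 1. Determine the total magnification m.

Lens 1: 1/d_i1 = 1/(19.0) − 1/(15.0) = -0.01404, so d_i1 = -71.25 cm; m₁ = −d_i1/d_o1 = +4.750.
d_o2 = 75.0 − (-71.25) = 146.2 cm.
Lens 2: 1/d_i2 = 1/(17.7) − 1/(146.2) = 0.04966, so d_i2 = 20.14 cm; m₂ = −d_i2/d_o2 = -0.1377.
m = m₁·m₂ = (+4.750)(-0.1377) = -0.654.

m = -0.654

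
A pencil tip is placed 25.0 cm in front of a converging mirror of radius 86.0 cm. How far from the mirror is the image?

59.7 cm

f = R/2 = 86.0/2 = 43.00 cm.
Mirror equation: 1/s_i = 1/f − 1/s_o = 1/(43.00) − 1/(25.0) = 0.02326 − 0.04000 = -0.01674, so s_i = -59.7 cm.
The image is virtual, upright and enlarged, behind the mirror.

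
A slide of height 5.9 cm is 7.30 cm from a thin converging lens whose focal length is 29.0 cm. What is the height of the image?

7.88 cm

1/d_i = 1/f − 1/d_o = 1/(29.00) − 1/(7.30) = -0.1025, so d_i = -9.756 cm.
m = −d_i/d_o = +1.336.
|h_i| = |m|·h_o = 1.336 × 5.9 = 7.88 cm. The image is virtual, upright and enlarged, on the same side as the object.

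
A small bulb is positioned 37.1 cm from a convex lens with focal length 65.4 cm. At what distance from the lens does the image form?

Thin-lens equation: 1/q = 1/f − 1/p = 1/(65.40) − 1/(37.1) = 0.01529 − 0.02695 = -0.01166, so q = -85.7 cm.
The image is virtual, upright and enlarged, on the same side as the object.

85.7 cm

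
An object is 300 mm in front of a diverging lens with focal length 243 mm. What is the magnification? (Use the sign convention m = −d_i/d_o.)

m = +0.448

For a diverging lens, f = -243 mm.
1/d_i = 1/f − 1/d_o = 1/(-243.0) − 1/(300) = -0.007449, so d_i = -134.3 mm.
m = −d_i/d_o = −(-134.3)/(300) = +0.448.
The image is virtual, upright and reduced, on the same side as the object.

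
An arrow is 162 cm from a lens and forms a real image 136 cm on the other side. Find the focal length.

f = 73.9 cm (converging)

Real image ⇒ d_i = +136 cm.
1/f = 1/d_o + 1/d_i = 1/(162) + 1/(136) = 0.01353, so f = 73.9 cm.
Since f is positive, the lens is converging.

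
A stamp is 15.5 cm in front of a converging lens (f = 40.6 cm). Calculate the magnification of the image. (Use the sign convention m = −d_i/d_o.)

1/d_i = 1/f − 1/d_o = 1/(40.60) − 1/(15.5) = -0.03989, so d_i = -25.07 cm.
m = −d_i/d_o = −(-25.07)/(15.5) = +1.62.
The image is virtual, upright and enlarged, on the same side as the object.

m = +1.62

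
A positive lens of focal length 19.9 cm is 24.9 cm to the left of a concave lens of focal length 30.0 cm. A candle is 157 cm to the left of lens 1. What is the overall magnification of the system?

Lens 1: 1/d_i1 = 1/(19.9) − 1/(157) = 0.04388, so d_i1 = 22.79 cm; m₁ = −d_i1/d_o1 = -0.1452.
d_o2 = 24.9 − (22.79) = 2.110 cm.
f₂ = −30.0 cm (diverging).
Lens 2: 1/d_i2 = 1/(-30.0) − 1/(2.110) = -0.5073, so d_i2 = -1.971 cm; m₂ = −d_i2/d_o2 = +0.9343.
m = m₁·m₂ = (-0.1452)(+0.9343) = -0.136.

m = -0.136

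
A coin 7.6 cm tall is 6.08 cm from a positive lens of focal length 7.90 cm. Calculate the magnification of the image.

m = +4.34

1/d_i = 1/f − 1/d_o = 1/(7.900) − 1/(6.08) = -0.03789, so d_i = -26.39 cm.
m = −d_i/d_o = −(-26.39)/(6.08) = +4.34.
The image is virtual, upright and enlarged, on the same side as the object.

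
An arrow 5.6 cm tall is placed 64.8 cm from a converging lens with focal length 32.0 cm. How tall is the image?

1/d_i = 1/f − 1/d_o = 1/(32.00) − 1/(64.8) = 0.01582, so d_i = 63.22 cm.
m = −d_i/d_o = -0.9756.
|h_i| = |m|·h_o = 0.9756 × 5.6 = 5.46 cm. The image is real, inverted and reduced, on the far side of the lens.

5.46 cm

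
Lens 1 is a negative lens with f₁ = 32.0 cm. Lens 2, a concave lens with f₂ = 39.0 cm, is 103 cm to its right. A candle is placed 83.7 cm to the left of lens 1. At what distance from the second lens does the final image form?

29.8 cm

Lens 1 is diverging, so f₁ = −32.0 cm.
Lens 1: 1/d_i1 = 1/f₁ − 1/d_o1 = 1/(-32.0) − 1/(83.7) = -0.04320, so d_i1 = -23.15 cm.
The intermediate image is 23.15 cm to the left of lens 1 (virtual), which is 103 − (-23.15) = 126.2 cm to the left of lens 2, so d_o2 = +126.2 cm.
Lens 2 is diverging, so f₂ = −39.0 cm.
Lens 2: 1/d_i2 = 1/f₂ − 1/d_o2 = 1/(-39.0) − 1/(126.2) = -0.03356, so d_i2 = -29.8 cm.
The final image is virtual, 29.8 cm to the left of lens 2 (overall magnification ≈ 0.065).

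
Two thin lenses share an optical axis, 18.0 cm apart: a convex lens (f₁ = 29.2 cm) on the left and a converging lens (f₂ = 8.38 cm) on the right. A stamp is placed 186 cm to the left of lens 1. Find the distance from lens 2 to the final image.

5.57 cm

Lens 1: 1/d_i1 = 1/f₁ − 1/d_o1 = 1/(29.2) − 1/(186) = 0.02887, so d_i1 = 34.64 cm.
The intermediate image is 34.64 cm to the right of lens 1, which lies 16.64 cm to the right of lens 2 — a virtual object — so d_o2 = −16.64 cm.
Lens 2: 1/d_i2 = 1/f₂ − 1/d_o2 = 1/(8.38) − 1/(-16.64) = 0.1794, so d_i2 = 5.57 cm.
The final image is real, 5.57 cm to the right of lens 2 (overall magnification ≈ -0.062).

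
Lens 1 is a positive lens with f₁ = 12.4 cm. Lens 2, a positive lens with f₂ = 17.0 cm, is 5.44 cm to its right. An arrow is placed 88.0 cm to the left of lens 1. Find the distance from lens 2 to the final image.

Lens 1: 1/d_i1 = 1/f₁ − 1/d_o1 = 1/(12.4) − 1/(88.0) = 0.06928, so d_i1 = 14.43 cm.
The intermediate image is 14.43 cm to the right of lens 1, which lies 8.990 cm to the right of lens 2 — a virtual object — so d_o2 = −8.990 cm.
Lens 2: 1/d_i2 = 1/f₂ − 1/d_o2 = 1/(17.0) − 1/(-8.990) = 0.1701, so d_i2 = 5.88 cm.
The final image is real, 5.88 cm to the right of lens 2 (overall magnification ≈ -0.11).

5.88 cm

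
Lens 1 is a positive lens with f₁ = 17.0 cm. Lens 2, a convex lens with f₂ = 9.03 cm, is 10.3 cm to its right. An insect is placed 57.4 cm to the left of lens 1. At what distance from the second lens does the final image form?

5.47 cm

Lens 1: 1/d_i1 = 1/f₁ − 1/d_o1 = 1/(17.0) − 1/(57.4) = 0.04140, so d_i1 = 24.15 cm.
The intermediate image is 24.15 cm to the right of lens 1, which lies 13.85 cm to the right of lens 2 — a virtual object — so d_o2 = −13.85 cm.
Lens 2: 1/d_i2 = 1/f₂ − 1/d_o2 = 1/(9.03) − 1/(-13.85) = 0.1829, so d_i2 = 5.47 cm.
The final image is real, 5.47 cm to the right of lens 2 (overall magnification ≈ -0.17).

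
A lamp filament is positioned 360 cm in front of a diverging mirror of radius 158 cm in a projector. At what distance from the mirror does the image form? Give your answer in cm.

64.8 cm

f = R/2 = 158/2 = 79.00 cm; for a diverging mirror, f = -79.00 cm.
Mirror equation: 1/v = 1/f − 1/u = 1/(-79.00) − 1/(360) = -0.01266 − 0.002778 = -0.01544, so v = -64.8 cm.
The image is virtual, upright and reduced, behind the mirror.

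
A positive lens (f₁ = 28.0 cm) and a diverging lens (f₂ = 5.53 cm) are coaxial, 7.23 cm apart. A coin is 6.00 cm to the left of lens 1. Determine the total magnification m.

m = +0.345

Lens 1: 1/d_i1 = 1/(28.0) − 1/(6.00) = -0.1310, so d_i1 = -7.636 cm; m₁ = −d_i1/d_o1 = +1.273.
d_o2 = 7.23 − (-7.636) = 14.87 cm.
f₂ = −5.53 cm (diverging).
Lens 2: 1/d_i2 = 1/(-5.53) − 1/(14.87) = -0.2481, so d_i2 = -4.031 cm; m₂ = −d_i2/d_o2 = +0.2711.
m = m₁·m₂ = (+1.273)(+0.2711) = +0.345.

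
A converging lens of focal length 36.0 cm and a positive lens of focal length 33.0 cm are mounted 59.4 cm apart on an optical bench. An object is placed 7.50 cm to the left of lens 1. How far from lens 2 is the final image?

Lens 1: 1/d_i1 = 1/f₁ − 1/d_o1 = 1/(36.0) − 1/(7.50) = -0.1056, so d_i1 = -9.474 cm.
The intermediate image is 9.474 cm to the left of lens 1 (virtual), which is 59.4 − (-9.474) = 68.87 cm to the left of lens 2, so d_o2 = +68.87 cm.
Lens 2: 1/d_i2 = 1/f₂ − 1/d_o2 = 1/(33.0) − 1/(68.87) = 0.01578, so d_i2 = 63.4 cm.
The final image is real, 63.4 cm to the right of lens 2 (overall magnification ≈ -1.2).

63.4 cm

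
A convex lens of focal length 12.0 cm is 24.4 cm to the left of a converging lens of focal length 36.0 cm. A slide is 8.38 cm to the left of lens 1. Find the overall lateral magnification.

m = -7.38

Lens 1: 1/d_i1 = 1/(12.0) − 1/(8.38) = -0.03600, so d_i1 = -27.78 cm; m₁ = −d_i1/d_o1 = +3.315.
d_o2 = 24.4 − (-27.78) = 52.18 cm.
Lens 2: 1/d_i2 = 1/(36.0) − 1/(52.18) = 0.008613, so d_i2 = 116.1 cm; m₂ = −d_i2/d_o2 = -2.225.
m = m₁·m₂ = (+3.315)(-2.225) = -7.38.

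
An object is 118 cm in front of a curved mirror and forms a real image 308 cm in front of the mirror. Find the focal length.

Real image ⇒ d_i = +308 cm.
1/f = 1/d_o + 1/d_i = 1/(118) + 1/(308) = 0.01172, so f = 85.3 cm.
Since f is positive, the curved mirror is concave.

f = 85.3 cm (concave)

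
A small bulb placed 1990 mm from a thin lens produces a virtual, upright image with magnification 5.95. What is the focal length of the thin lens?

m = −d_i/d_o ⇒ d_i = −m·d_o = −(+5.95)·(1990) = -11840 mm.
1/f = 1/d_o + 1/d_i = 1/(1990) + 1/(-11840) = 0.0004181, so f = 2390 mm.
Since f is positive, the thin lens is converging.

f = 2390 mm (converging)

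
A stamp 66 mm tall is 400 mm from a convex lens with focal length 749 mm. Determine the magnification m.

m = +2.15

1/d_i = 1/f − 1/d_o = 1/(749.0) − 1/(400) = -0.001165, so d_i = -858.5 mm.
m = −d_i/d_o = −(-858.5)/(400) = +2.15.
The image is virtual, upright and enlarged, on the same side as the object.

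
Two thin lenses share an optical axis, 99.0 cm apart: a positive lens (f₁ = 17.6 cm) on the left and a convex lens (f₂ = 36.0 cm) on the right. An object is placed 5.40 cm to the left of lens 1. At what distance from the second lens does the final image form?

54.3 cm

Lens 1: 1/d_i1 = 1/f₁ − 1/d_o1 = 1/(17.6) − 1/(5.40) = -0.1284, so d_i1 = -7.790 cm.
The intermediate image is 7.790 cm to the left of lens 1 (virtual), which is 99.0 − (-7.790) = 106.8 cm to the left of lens 2, so d_o2 = +106.8 cm.
Lens 2: 1/d_i2 = 1/f₂ − 1/d_o2 = 1/(36.0) − 1/(106.8) = 0.01841, so d_i2 = 54.3 cm.
The final image is real, 54.3 cm to the right of lens 2 (overall magnification ≈ -0.73).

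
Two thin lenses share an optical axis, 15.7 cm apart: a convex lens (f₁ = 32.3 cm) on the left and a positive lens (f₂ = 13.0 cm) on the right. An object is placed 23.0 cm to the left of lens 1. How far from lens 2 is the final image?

15.0 cm

Lens 1: 1/d_i1 = 1/f₁ − 1/d_o1 = 1/(32.3) − 1/(23.0) = -0.01252, so d_i1 = -79.88 cm.
The intermediate image is 79.88 cm to the left of lens 1 (virtual), which is 15.7 − (-79.88) = 95.58 cm to the left of lens 2, so d_o2 = +95.58 cm.
Lens 2: 1/d_i2 = 1/f₂ − 1/d_o2 = 1/(13.0) − 1/(95.58) = 0.06646, so d_i2 = 15.0 cm.
The final image is real, 15.0 cm to the right of lens 2 (overall magnification ≈ -0.55).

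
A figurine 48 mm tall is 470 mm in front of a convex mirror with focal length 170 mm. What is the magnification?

m = +0.266

For a convex mirror, f = -170 mm.
1/d_i = 1/f − 1/d_o = 1/(-170.0) − 1/(470) = -0.008010, so d_i = -124.8 mm.
m = −d_i/d_o = −(-124.8)/(470) = +0.266.
The image is virtual, upright and reduced, behind the mirror.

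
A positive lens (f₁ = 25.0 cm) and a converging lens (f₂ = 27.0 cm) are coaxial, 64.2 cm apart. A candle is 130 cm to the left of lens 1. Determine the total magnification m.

m = +1.03

Lens 1: 1/d_i1 = 1/(25.0) − 1/(130) = 0.03231, so d_i1 = 30.95 cm; m₁ = −d_i1/d_o1 = -0.2381.
d_o2 = 64.2 − (30.95) = 33.25 cm.
Lens 2: 1/d_i2 = 1/(27.0) − 1/(33.25) = 0.006962, so d_i2 = 143.6 cm; m₂ = −d_i2/d_o2 = -4.320.
m = m₁·m₂ = (-0.2381)(-4.320) = +1.03.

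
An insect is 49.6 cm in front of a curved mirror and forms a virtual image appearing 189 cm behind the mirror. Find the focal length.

Virtual image ⇒ d_i = −189 cm.
1/f = 1/d_o + 1/d_i = 1/(49.6) + 1/(-189) = 0.01487, so f = 67.2 cm.
Since f is positive, the curved mirror is concave.

f = 67.2 cm (concave)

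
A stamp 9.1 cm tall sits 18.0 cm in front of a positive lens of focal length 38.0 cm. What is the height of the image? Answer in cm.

1/d_i = 1/f − 1/d_o = 1/(38.00) − 1/(18.0) = -0.02924, so d_i = -34.20 cm.
m = −d_i/d_o = +1.900.
|h_i| = |m|·h_o = 1.900 × 9.1 = 17.3 cm. The image is virtual, upright and enlarged, on the same side as the object.

17.3 cm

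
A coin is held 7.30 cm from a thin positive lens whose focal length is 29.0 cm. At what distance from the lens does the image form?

Thin-lens equation: 1/s_i = 1/f − 1/s_o = 1/(29.00) − 1/(7.30) = 0.03448 − 0.1370 = -0.1025, so s_i = -9.76 cm.
The image is virtual, upright and enlarged, on the same side as the object.

9.76 cm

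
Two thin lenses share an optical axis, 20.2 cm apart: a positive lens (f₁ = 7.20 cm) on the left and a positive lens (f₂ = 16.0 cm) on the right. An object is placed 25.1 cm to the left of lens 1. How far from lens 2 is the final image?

Lens 1: 1/d_i1 = 1/f₁ − 1/d_o1 = 1/(7.20) − 1/(25.1) = 0.09905, so d_i1 = 10.10 cm.
The intermediate image is 10.10 cm to the right of lens 1, which is 20.2 − (10.10) = 10.10 cm to the left of lens 2, so d_o2 = +10.10 cm.
Lens 2: 1/d_i2 = 1/f₂ − 1/d_o2 = 1/(16.0) − 1/(10.10) = -0.03651, so d_i2 = -27.4 cm.
The final image is virtual, 27.4 cm to the left of lens 2 (overall magnification ≈ -1.1).

27.4 cm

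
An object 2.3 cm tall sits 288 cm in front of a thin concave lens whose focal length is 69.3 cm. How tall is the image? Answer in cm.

For a concave lens, f = -69.3 cm.
1/d_i = 1/f − 1/d_o = 1/(-69.30) − 1/(288) = -0.01790, so d_i = -55.86 cm.
m = −d_i/d_o = +0.1940.
|h_i| = |m|·h_o = 0.1940 × 2.3 = 0.446 cm. The image is virtual, upright and reduced, on the same side as the object.

0.446 cm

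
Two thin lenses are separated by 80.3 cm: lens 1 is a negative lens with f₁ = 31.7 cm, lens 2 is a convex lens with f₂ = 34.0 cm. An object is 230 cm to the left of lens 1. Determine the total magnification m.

f₁ = −31.7 cm (diverging).
Lens 1: 1/d_i1 = 1/(-31.7) − 1/(230) = -0.03589, so d_i1 = -27.86 cm; m₁ = −d_i1/d_o1 = +0.1211.
d_o2 = 80.3 − (-27.86) = 108.2 cm.
Lens 2: 1/d_i2 = 1/(34.0) − 1/(108.2) = 0.02017, so d_i2 = 49.58 cm; m₂ = −d_i2/d_o2 = -0.4582.
m = m₁·m₂ = (+0.1211)(-0.4582) = -0.0555.

m = -0.0555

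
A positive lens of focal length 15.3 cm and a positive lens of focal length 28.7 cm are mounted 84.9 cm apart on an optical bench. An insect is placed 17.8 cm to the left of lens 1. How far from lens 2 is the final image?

13.1 cm

Lens 1: 1/d_i1 = 1/f₁ − 1/d_o1 = 1/(15.3) − 1/(17.8) = 0.009180, so d_i1 = 108.9 cm.
The intermediate image is 108.9 cm to the right of lens 1, which lies 24.00 cm to the right of lens 2 — a virtual object — so d_o2 = −24.00 cm.
Lens 2: 1/d_i2 = 1/f₂ − 1/d_o2 = 1/(28.7) − 1/(-24.00) = 0.07651, so d_i2 = 13.1 cm.
The final image is real, 13.1 cm to the right of lens 2 (overall magnification ≈ -3.3).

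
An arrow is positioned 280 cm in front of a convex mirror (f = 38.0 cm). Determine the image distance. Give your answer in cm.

For a convex mirror, f = -38.0 cm.
Mirror equation: 1/d_i = 1/f − 1/d_o = 1/(-38.00) − 1/(280) = -0.02632 − 0.003571 = -0.02989, so d_i = -33.5 cm.
The image is virtual, upright and reduced, behind the mirror.

33.5 cm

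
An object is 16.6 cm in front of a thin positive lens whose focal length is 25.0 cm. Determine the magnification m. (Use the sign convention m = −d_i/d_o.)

1/d_i = 1/f − 1/d_o = 1/(25.00) − 1/(16.6) = -0.02024, so d_i = -49.40 cm.
m = −d_i/d_o = −(-49.40)/(16.6) = +2.98.
The image is virtual, upright and enlarged, on the same side as the object.

m = +2.98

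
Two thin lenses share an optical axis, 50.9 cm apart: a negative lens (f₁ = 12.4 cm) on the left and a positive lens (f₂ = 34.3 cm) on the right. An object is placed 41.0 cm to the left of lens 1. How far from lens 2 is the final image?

79.3 cm

Lens 1 is diverging, so f₁ = −12.4 cm.
Lens 1: 1/d_i1 = 1/f₁ − 1/d_o1 = 1/(-12.4) − 1/(41.0) = -0.1050, so d_i1 = -9.521 cm.
The intermediate image is 9.521 cm to the left of lens 1 (virtual), which is 50.9 − (-9.521) = 60.42 cm to the left of lens 2, so d_o2 = +60.42 cm.
Lens 2: 1/d_i2 = 1/f₂ − 1/d_o2 = 1/(34.3) − 1/(60.42) = 0.01260, so d_i2 = 79.3 cm.
The final image is real, 79.3 cm to the right of lens 2 (overall magnification ≈ -0.30).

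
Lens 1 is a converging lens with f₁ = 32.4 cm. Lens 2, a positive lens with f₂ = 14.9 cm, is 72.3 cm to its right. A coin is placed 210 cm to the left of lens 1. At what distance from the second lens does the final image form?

26.5 cm

Lens 1: 1/d_i1 = 1/f₁ − 1/d_o1 = 1/(32.4) − 1/(210) = 0.02610, so d_i1 = 38.31 cm.
The intermediate image is 38.31 cm to the right of lens 1, which is 72.3 − (38.31) = 33.99 cm to the left of lens 2, so d_o2 = +33.99 cm.
Lens 2: 1/d_i2 = 1/f₂ − 1/d_o2 = 1/(14.9) − 1/(33.99) = 0.03769, so d_i2 = 26.5 cm.
The final image is real, 26.5 cm to the right of lens 2 (overall magnification ≈ 0.14).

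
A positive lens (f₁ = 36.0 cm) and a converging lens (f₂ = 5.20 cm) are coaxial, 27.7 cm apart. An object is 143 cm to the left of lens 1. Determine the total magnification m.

m = -0.0683

Lens 1: 1/d_i1 = 1/(36.0) − 1/(143) = 0.02078, so d_i1 = 48.11 cm; m₁ = −d_i1/d_o1 = -0.3364.
d_o2 = 27.7 − (48.11) = -20.41 cm (virtual object).
Lens 2: 1/d_i2 = 1/(5.20) − 1/(-20.41) = 0.2413, so d_i2 = 4.144 cm; m₂ = −d_i2/d_o2 = +0.2030.
m = m₁·m₂ = (-0.3364)(+0.2030) = -0.0683.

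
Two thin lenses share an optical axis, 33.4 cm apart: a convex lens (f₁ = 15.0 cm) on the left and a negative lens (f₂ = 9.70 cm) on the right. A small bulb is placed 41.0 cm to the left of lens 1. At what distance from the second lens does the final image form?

Lens 1: 1/d_i1 = 1/f₁ − 1/d_o1 = 1/(15.0) − 1/(41.0) = 0.04228, so d_i1 = 23.65 cm.
The intermediate image is 23.65 cm to the right of lens 1, which is 33.4 − (23.65) = 9.750 cm to the left of lens 2, so d_o2 = +9.750 cm.
Lens 2 is diverging, so f₂ = −9.70 cm.
Lens 2: 1/d_i2 = 1/f₂ − 1/d_o2 = 1/(-9.70) − 1/(9.750) = -0.2057, so d_i2 = -4.86 cm.
The final image is virtual, 4.86 cm to the left of lens 2 (overall magnification ≈ -0.29).

4.86 cm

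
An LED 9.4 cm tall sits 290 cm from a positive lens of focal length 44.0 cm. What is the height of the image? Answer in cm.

1.68 cm

1/d_i = 1/f − 1/d_o = 1/(44.00) − 1/(290) = 0.01928, so d_i = 51.87 cm.
m = −d_i/d_o = -0.1789.
|h_i| = |m|·h_o = 0.1789 × 9.4 = 1.68 cm. The image is real, inverted and reduced, on the far side of the lens.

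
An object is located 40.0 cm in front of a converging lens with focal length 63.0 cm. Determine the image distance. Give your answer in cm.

Lens equation: 1/q = 1/f − 1/p = 1/(63.00) − 1/(40.0) = 0.01587 − 0.02500 = -0.009127, so q = -110 cm.
The image is virtual, upright and enlarged, on the same side as the object.

110 cm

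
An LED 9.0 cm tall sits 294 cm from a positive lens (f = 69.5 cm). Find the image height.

1/d_i = 1/f − 1/d_o = 1/(69.50) − 1/(294) = 0.01099, so d_i = 91.02 cm.
m = −d_i/d_o = -0.3096.
|h_i| = |m|·h_o = 0.3096 × 9.0 = 2.79 cm. The image is real, inverted and reduced, on the far side of the lens.

2.79 cm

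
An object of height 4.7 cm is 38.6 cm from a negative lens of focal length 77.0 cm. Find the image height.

3.13 cm

For a negative lens, f = -77.0 cm.
1/d_i = 1/f − 1/d_o = 1/(-77.00) − 1/(38.6) = -0.03889, so d_i = -25.71 cm.
m = −d_i/d_o = +0.6661.
|h_i| = |m|·h_o = 0.6661 × 4.7 = 3.13 cm. The image is virtual, upright and reduced, on the same side as the object.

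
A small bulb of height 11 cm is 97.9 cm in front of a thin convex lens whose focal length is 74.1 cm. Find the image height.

34.2 cm

1/d_i = 1/f − 1/d_o = 1/(74.10) − 1/(97.9) = 0.003281, so d_i = 304.8 cm.
m = −d_i/d_o = -3.113.
|h_i| = |m|·h_o = 3.113 × 11 = 34.2 cm. The image is real, inverted and enlarged, on the far side of the lens.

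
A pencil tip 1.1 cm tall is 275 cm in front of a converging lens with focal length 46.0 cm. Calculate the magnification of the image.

m = -0.201

1/d_i = 1/f − 1/d_o = 1/(46.00) − 1/(275) = 0.01810, so d_i = 55.24 cm.
m = −d_i/d_o = −(55.24)/(275) = -0.201.
The image is real, inverted and reduced, on the far side of the lens.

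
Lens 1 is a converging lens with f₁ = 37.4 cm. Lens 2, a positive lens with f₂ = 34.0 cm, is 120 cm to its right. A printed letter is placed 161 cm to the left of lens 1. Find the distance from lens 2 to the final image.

65.0 cm

Lens 1: 1/d_i1 = 1/f₁ − 1/d_o1 = 1/(37.4) − 1/(161) = 0.02053, so d_i1 = 48.72 cm.
The intermediate image is 48.72 cm to the right of lens 1, which is 120 − (48.72) = 71.28 cm to the left of lens 2, so d_o2 = +71.28 cm.
Lens 2: 1/d_i2 = 1/f₂ − 1/d_o2 = 1/(34.0) − 1/(71.28) = 0.01538, so d_i2 = 65.0 cm.
The final image is real, 65.0 cm to the right of lens 2 (overall magnification ≈ 0.28).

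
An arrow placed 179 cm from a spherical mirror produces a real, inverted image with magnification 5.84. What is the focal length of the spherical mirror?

m = −d_i/d_o ⇒ d_i = −m·d_o = −(-5.84)·(179) = 1045 cm.
1/f = 1/d_o + 1/d_i = 1/(179) + 1/(1045) = 0.006544, so f = 153 cm.
Since f is positive, the spherical mirror is concave.

f = 153 cm (concave)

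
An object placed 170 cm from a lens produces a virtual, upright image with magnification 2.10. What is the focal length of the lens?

f = 325 cm (converging)

m = −d_i/d_o ⇒ d_i = −m·d_o = −(+2.10)·(170) = -357.0 cm.
1/f = 1/d_o + 1/d_i = 1/(170) + 1/(-357.0) = 0.003081, so f = 325 cm.
Since f is positive, the lens is converging.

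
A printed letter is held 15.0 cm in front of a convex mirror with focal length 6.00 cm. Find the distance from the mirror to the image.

4.29 cm

For a convex mirror, f = -6.00 cm.
Mirror equation: 1/q = 1/f − 1/p = 1/(-6.000) − 1/(15.0) = -0.1667 − 0.06667 = -0.2333, so q = -4.29 cm.
The image is virtual, upright and reduced, behind the mirror.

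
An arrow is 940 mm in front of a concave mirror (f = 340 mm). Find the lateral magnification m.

m = -0.567

1/d_i = 1/f − 1/d_o = 1/(340.0) − 1/(940) = 0.001877, so d_i = 532.7 mm.
m = −d_i/d_o = −(532.7)/(940) = -0.567.
The image is real, inverted and reduced, in front of the mirror.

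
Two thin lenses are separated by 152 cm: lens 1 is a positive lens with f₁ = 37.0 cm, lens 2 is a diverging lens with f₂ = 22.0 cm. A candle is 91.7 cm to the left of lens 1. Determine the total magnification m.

m = -0.133

Lens 1: 1/d_i1 = 1/(37.0) − 1/(91.7) = 0.01612, so d_i1 = 62.03 cm; m₁ = −d_i1/d_o1 = -0.6764.
d_o2 = 152 − (62.03) = 89.97 cm.
f₂ = −22.0 cm (diverging).
Lens 2: 1/d_i2 = 1/(-22.0) − 1/(89.97) = -0.05657, so d_i2 = -17.68 cm; m₂ = −d_i2/d_o2 = +0.1965.
m = m₁·m₂ = (-0.6764)(+0.1965) = -0.133.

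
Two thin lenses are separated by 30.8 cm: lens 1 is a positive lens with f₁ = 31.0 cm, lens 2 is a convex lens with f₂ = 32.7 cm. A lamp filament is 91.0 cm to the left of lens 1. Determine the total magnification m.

m = -0.345

Lens 1: 1/d_i1 = 1/(31.0) − 1/(91.0) = 0.02127, so d_i1 = 47.02 cm; m₁ = −d_i1/d_o1 = -0.5167.
d_o2 = 30.8 − (47.02) = -16.22 cm (virtual object).
Lens 2: 1/d_i2 = 1/(32.7) − 1/(-16.22) = 0.09223, so d_i2 = 10.84 cm; m₂ = −d_i2/d_o2 = +0.6684.
m = m₁·m₂ = (-0.5167)(+0.6684) = -0.345.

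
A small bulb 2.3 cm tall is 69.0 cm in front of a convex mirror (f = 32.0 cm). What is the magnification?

m = +0.317

For a convex mirror, f = -32.0 cm.
1/d_i = 1/f − 1/d_o = 1/(-32.00) − 1/(69.0) = -0.04574, so d_i = -21.86 cm.
m = −d_i/d_o = −(-21.86)/(69.0) = +0.317.
The image is virtual, upright and reduced, behind the mirror.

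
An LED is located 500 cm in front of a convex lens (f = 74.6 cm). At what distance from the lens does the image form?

Thin-lens equation: 1/d_i = 1/f − 1/d_o = 1/(74.60) − 1/(500) = 0.01340 − 0.002000 = 0.01140, so d_i = 87.7 cm.
The image is real, inverted and reduced, on the far side of the lens.

87.7 cm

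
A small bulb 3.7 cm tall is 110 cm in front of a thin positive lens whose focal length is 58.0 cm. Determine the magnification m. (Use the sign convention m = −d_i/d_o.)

m = -1.12

1/d_i = 1/f − 1/d_o = 1/(58.00) − 1/(110) = 0.008150, so d_i = 122.7 cm.
m = −d_i/d_o = −(122.7)/(110) = -1.12.
The image is real, inverted and enlarged, on the far side of the lens.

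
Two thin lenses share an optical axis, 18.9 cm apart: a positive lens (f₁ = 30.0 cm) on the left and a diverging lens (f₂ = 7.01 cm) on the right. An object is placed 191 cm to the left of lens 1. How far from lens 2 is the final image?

Lens 1: 1/d_i1 = 1/f₁ − 1/d_o1 = 1/(30.0) − 1/(191) = 0.02810, so d_i1 = 35.59 cm.
The intermediate image is 35.59 cm to the right of lens 1, which lies 16.69 cm to the right of lens 2 — a virtual object — so d_o2 = −16.69 cm.
Lens 2 is diverging, so f₂ = −7.01 cm.
Lens 2: 1/d_i2 = 1/f₂ − 1/d_o2 = 1/(-7.01) − 1/(-16.69) = -0.08274, so d_i2 = -12.1 cm.
The final image is virtual, 12.1 cm to the left of lens 2 (overall magnification ≈ 0.13).

12.1 cm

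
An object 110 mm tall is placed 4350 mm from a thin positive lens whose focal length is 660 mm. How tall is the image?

19.7 mm

1/d_i = 1/f − 1/d_o = 1/(660.0) − 1/(4350) = 0.001285, so d_i = 778.0 mm.
m = −d_i/d_o = -0.1789.
|h_i| = |m|·h_o = 0.1789 × 110 = 19.7 mm. The image is real, inverted and reduced, on the far side of the lens.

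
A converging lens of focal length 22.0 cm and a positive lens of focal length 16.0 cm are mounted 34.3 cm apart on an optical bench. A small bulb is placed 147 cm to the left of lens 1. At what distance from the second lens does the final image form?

Lens 1: 1/d_i1 = 1/f₁ − 1/d_o1 = 1/(22.0) − 1/(147) = 0.03865, so d_i1 = 25.87 cm.
The intermediate image is 25.87 cm to the right of lens 1, which is 34.3 − (25.87) = 8.430 cm to the left of lens 2, so d_o2 = +8.430 cm.
Lens 2: 1/d_i2 = 1/f₂ − 1/d_o2 = 1/(16.0) − 1/(8.430) = -0.05612, so d_i2 = -17.8 cm.
The final image is virtual, 17.8 cm to the left of lens 2 (overall magnification ≈ -0.37).

17.8 cm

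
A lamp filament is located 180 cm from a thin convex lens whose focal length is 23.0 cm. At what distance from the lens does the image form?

26.4 cm

Thin-lens equation: 1/q = 1/f − 1/p = 1/(23.00) − 1/(180) = 0.04348 − 0.005556 = 0.03792, so q = 26.4 cm.
The image is real, inverted and reduced, on the far side of the lens.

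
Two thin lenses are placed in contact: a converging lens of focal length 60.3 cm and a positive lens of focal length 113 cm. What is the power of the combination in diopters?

P₁ = 1/f₁ = 1/(0.603 m) = +1.658 D; P₂ = 1/f₂ = 1/(1.13 m) = +0.8850 D.
For thin lenses in contact, P = P₁ + P₂ = (+1.658) + (+0.8850) = +2.54 D.

P = +2.54 D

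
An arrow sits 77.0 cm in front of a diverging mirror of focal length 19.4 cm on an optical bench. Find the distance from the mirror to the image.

15.5 cm

For a diverging mirror, f = -19.4 cm.
Mirror equation: 1/d_i = 1/f − 1/d_o = 1/(-19.40) − 1/(77.0) = -0.05155 − 0.01299 = -0.06453, so d_i = -15.5 cm.
The image is virtual, upright and reduced, behind the mirror.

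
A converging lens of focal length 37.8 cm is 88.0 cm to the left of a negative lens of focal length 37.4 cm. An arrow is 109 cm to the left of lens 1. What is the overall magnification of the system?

m = -0.294

Lens 1: 1/d_i1 = 1/(37.8) − 1/(109) = 0.01728, so d_i1 = 57.87 cm; m₁ = −d_i1/d_o1 = -0.5309.
d_o2 = 88.0 − (57.87) = 30.13 cm.
f₂ = −37.4 cm (diverging).
Lens 2: 1/d_i2 = 1/(-37.4) − 1/(30.13) = -0.05993, so d_i2 = -16.69 cm; m₂ = −d_i2/d_o2 = +0.5538.
m = m₁·m₂ = (-0.5309)(+0.5538) = -0.294.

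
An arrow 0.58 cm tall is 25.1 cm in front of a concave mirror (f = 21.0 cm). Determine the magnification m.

1/d_i = 1/f − 1/d_o = 1/(21.00) − 1/(25.1) = 0.007778, so d_i = 128.6 cm.
m = −d_i/d_o = −(128.6)/(25.1) = -5.12.
The image is real, inverted and enlarged, in front of the mirror.

m = -5.12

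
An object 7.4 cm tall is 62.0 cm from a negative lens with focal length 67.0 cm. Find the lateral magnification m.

For a negative lens, f = -67.0 cm.
1/d_i = 1/f − 1/d_o = 1/(-67.00) − 1/(62.0) = -0.03105, so d_i = -32.20 cm.
m = −d_i/d_o = −(-32.20)/(62.0) = +0.519.
The image is virtual, upright and reduced, on the same side as the object.

m = +0.519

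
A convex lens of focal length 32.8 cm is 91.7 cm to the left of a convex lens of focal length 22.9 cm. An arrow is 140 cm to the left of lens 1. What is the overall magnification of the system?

m = +0.270

Lens 1: 1/d_i1 = 1/(32.8) − 1/(140) = 0.02334, so d_i1 = 42.84 cm; m₁ = −d_i1/d_o1 = -0.3060.
d_o2 = 91.7 − (42.84) = 48.86 cm.
Lens 2: 1/d_i2 = 1/(22.9) − 1/(48.86) = 0.02320, so d_i2 = 43.10 cm; m₂ = −d_i2/d_o2 = -0.8821.
m = m₁·m₂ = (-0.3060)(-0.8821) = +0.270.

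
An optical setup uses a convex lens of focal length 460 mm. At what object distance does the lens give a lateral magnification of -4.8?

556 mm

m = −d_i/d_o ⇒ d_i = −m·d_o.
1/f = 1/d_o + 1/d_i = 1/d_o − 1/(m·d_o) = (1 − 1/m)/d_o, so d_o = f(1 − 1/m) = (460.0)(1 − 1/(-4.8)) = 556 mm.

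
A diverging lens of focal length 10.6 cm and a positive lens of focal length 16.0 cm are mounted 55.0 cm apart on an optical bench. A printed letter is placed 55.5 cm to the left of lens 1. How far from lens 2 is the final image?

Lens 1 is diverging, so f₁ = −10.6 cm.
Lens 1: 1/d_i1 = 1/f₁ − 1/d_o1 = 1/(-10.6) − 1/(55.5) = -0.1124, so d_i1 = -8.900 cm.
The intermediate image is 8.900 cm to the left of lens 1 (virtual), which is 55.0 − (-8.900) = 63.90 cm to the left of lens 2, so d_o2 = +63.90 cm.
Lens 2: 1/d_i2 = 1/f₂ − 1/d_o2 = 1/(16.0) − 1/(63.90) = 0.04685, so d_i2 = 21.3 cm.
The final image is real, 21.3 cm to the right of lens 2 (overall magnification ≈ -0.054).

21.3 cm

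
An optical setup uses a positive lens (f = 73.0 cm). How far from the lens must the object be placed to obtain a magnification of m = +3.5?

52.1 cm

m = −d_i/d_o ⇒ d_i = −m·d_o.
1/f = 1/d_o + 1/d_i = 1/d_o − 1/(m·d_o) = (1 − 1/m)/d_o, so d_o = f(1 − 1/m) = (73.00)(1 − 1/(+3.5)) = 52.1 cm.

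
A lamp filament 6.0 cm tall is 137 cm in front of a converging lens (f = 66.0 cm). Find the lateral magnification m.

1/d_i = 1/f − 1/d_o = 1/(66.00) − 1/(137) = 0.007852, so d_i = 127.4 cm.
m = −d_i/d_o = −(127.4)/(137) = -0.930.
The image is real, inverted and reduced, on the far side of the lens.

m = -0.930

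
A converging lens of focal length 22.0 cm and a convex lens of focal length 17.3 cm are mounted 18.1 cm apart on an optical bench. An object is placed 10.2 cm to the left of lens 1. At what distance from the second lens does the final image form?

Lens 1: 1/d_i1 = 1/f₁ − 1/d_o1 = 1/(22.0) − 1/(10.2) = -0.05258, so d_i1 = -19.02 cm.
The intermediate image is 19.02 cm to the left of lens 1 (virtual), which is 18.1 − (-19.02) = 37.12 cm to the left of lens 2, so d_o2 = +37.12 cm.
Lens 2: 1/d_i2 = 1/f₂ − 1/d_o2 = 1/(17.3) − 1/(37.12) = 0.03086, so d_i2 = 32.4 cm.
The final image is real, 32.4 cm to the right of lens 2 (overall magnification ≈ -1.6).

32.4 cm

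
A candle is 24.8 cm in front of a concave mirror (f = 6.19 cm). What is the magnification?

1/d_i = 1/f − 1/d_o = 1/(6.190) − 1/(24.8) = 0.1212, so d_i = 8.249 cm.
m = −d_i/d_o = −(8.249)/(24.8) = -0.333.
The image is real, inverted and reduced, in front of the mirror.

m = -0.333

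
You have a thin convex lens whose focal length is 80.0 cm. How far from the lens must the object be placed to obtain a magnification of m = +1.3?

m = −d_i/d_o ⇒ d_i = −m·d_o.
1/f = 1/d_o + 1/d_i = 1/d_o − 1/(m·d_o) = (1 − 1/m)/d_o, so d_o = f(1 − 1/m) = (80.00)(1 − 1/(+1.3)) = 18.5 cm.

18.5 cm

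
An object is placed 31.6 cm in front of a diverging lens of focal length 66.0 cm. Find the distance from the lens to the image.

21.4 cm

For a diverging lens, f = -66.0 cm.
Thin-lens equation: 1/s_i = 1/f − 1/s_o = 1/(-66.00) − 1/(31.6) = -0.01515 − 0.03165 = -0.04680, so s_i = -21.4 cm.
The image is virtual, upright and reduced, on the same side as the object.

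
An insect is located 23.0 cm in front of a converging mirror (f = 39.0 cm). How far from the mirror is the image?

Mirror equation: 1/d_i = 1/f − 1/d_o = 1/(39.00) − 1/(23.0) = 0.02564 − 0.04348 = -0.01784, so d_i = -56.1 cm.
The image is virtual, upright and enlarged, behind the mirror.

56.1 cm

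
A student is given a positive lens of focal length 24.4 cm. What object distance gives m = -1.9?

m = −d_i/d_o ⇒ d_i = −m·d_o.
1/f = 1/d_o + 1/d_i = 1/d_o − 1/(m·d_o) = (1 − 1/m)/d_o, so d_o = f(1 − 1/m) = (24.40)(1 − 1/(-1.9)) = 37.2 cm.

37.2 cm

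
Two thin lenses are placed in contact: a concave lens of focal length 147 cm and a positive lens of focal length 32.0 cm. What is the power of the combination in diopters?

P₁ = 1/f₁ = 1/(-1.47 m) = -0.6803 D; P₂ = 1/f₂ = 1/(0.320 m) = +3.125 D.
For thin lenses in contact, P = P₁ + P₂ = (-0.6803) + (+3.125) = +2.44 D.

P = +2.44 D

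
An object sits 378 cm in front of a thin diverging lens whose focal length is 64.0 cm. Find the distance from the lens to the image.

For a diverging lens, f = -64.0 cm.
Thin-lens equation: 1/v = 1/f − 1/u = 1/(-64.00) − 1/(378) = -0.01562 − 0.002646 = -0.01827, so v = -54.7 cm.
The image is virtual, upright and reduced, on the same side as the object.

54.7 cm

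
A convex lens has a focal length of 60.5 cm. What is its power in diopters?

f = 60.5 cm = 0.605 m.
P = 1/f = 1/(0.605 m) = +1.65 D.

P = +1.65 D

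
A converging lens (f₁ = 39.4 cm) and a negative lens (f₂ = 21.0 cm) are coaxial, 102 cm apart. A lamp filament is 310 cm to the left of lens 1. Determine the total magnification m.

Lens 1: 1/d_i1 = 1/(39.4) − 1/(310) = 0.02215, so d_i1 = 45.14 cm; m₁ = −d_i1/d_o1 = -0.1456.
d_o2 = 102 − (45.14) = 56.86 cm.
f₂ = −21.0 cm (diverging).
Lens 2: 1/d_i2 = 1/(-21.0) − 1/(56.86) = -0.06521, so d_i2 = -15.34 cm; m₂ = −d_i2/d_o2 = +0.2697.
m = m₁·m₂ = (-0.1456)(+0.2697) = -0.0393.

m = -0.0393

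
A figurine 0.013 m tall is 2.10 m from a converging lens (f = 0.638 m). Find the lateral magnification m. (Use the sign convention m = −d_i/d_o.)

1/d_i = 1/f − 1/d_o = 1/(0.6380) − 1/(2.10) = 1.091, so d_i = 0.9164 m.
m = −d_i/d_o = −(0.9164)/(2.10) = -0.436.
The image is real, inverted and reduced, on the far side of the lens.

m = -0.436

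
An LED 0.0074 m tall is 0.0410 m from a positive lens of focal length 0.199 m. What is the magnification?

1/d_i = 1/f − 1/d_o = 1/(0.1990) − 1/(0.0410) = -19.37, so d_i = -0.05164 m.
m = −d_i/d_o = −(-0.05164)/(0.0410) = +1.26.
The image is virtual, upright and enlarged, on the same side as the object.

m = +1.26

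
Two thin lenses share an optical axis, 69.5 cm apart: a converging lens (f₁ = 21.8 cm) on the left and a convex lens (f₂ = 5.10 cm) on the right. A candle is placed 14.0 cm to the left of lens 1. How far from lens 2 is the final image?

5.35 cm

Lens 1: 1/d_i1 = 1/f₁ − 1/d_o1 = 1/(21.8) − 1/(14.0) = -0.02556, so d_i1 = -39.13 cm.
The intermediate image is 39.13 cm to the left of lens 1 (virtual), which is 69.5 − (-39.13) = 108.6 cm to the left of lens 2, so d_o2 = +108.6 cm.
Lens 2: 1/d_i2 = 1/f₂ − 1/d_o2 = 1/(5.10) − 1/(108.6) = 0.1869, so d_i2 = 5.35 cm.
The final image is real, 5.35 cm to the right of lens 2 (overall magnification ≈ -0.14).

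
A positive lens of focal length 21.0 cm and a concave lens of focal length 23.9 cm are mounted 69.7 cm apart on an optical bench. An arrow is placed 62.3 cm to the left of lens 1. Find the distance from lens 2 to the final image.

Lens 1: 1/d_i1 = 1/f₁ − 1/d_o1 = 1/(21.0) − 1/(62.3) = 0.03157, so d_i1 = 31.68 cm.
The intermediate image is 31.68 cm to the right of lens 1, which is 69.7 − (31.68) = 38.02 cm to the left of lens 2, so d_o2 = +38.02 cm.
Lens 2 is diverging, so f₂ = −23.9 cm.
Lens 2: 1/d_i2 = 1/f₂ − 1/d_o2 = 1/(-23.9) − 1/(38.02) = -0.06814, so d_i2 = -14.7 cm.
The final image is virtual, 14.7 cm to the left of lens 2 (overall magnification ≈ -0.20).

14.7 cm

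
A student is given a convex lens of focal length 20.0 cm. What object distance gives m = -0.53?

57.7 cm

m = −d_i/d_o ⇒ d_i = −m·d_o.
1/f = 1/d_o + 1/d_i = 1/d_o − 1/(m·d_o) = (1 − 1/m)/d_o, so d_o = f(1 − 1/m) = (20.00)(1 − 1/(-0.53)) = 57.7 cm.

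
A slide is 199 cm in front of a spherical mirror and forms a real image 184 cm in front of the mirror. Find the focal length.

f = 95.6 cm (concave)

Real image ⇒ d_i = +184 cm.
1/f = 1/d_o + 1/d_i = 1/(199) + 1/(184) = 0.01046, so f = 95.6 cm.
Since f is positive, the spherical mirror is concave.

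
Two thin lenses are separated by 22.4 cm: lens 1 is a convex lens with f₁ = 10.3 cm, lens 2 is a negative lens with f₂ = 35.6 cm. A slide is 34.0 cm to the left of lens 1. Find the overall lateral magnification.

Lens 1: 1/d_i1 = 1/(10.3) − 1/(34.0) = 0.06768, so d_i1 = 14.78 cm; m₁ = −d_i1/d_o1 = -0.4347.
d_o2 = 22.4 − (14.78) = 7.620 cm.
f₂ = −35.6 cm (diverging).
Lens 2: 1/d_i2 = 1/(-35.6) − 1/(7.620) = -0.1593, so d_i2 = -6.277 cm; m₂ = −d_i2/d_o2 = +0.8237.
m = m₁·m₂ = (-0.4347)(+0.8237) = -0.358.

m = -0.358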